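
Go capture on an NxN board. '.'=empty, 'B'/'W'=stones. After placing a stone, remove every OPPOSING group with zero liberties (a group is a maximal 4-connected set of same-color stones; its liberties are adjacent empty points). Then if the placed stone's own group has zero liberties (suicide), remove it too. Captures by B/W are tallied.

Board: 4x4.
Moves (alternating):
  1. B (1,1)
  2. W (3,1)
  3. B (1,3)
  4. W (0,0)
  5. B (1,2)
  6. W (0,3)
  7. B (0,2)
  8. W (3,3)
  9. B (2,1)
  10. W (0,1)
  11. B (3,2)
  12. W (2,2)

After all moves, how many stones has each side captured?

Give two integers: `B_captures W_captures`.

Move 1: B@(1,1) -> caps B=0 W=0
Move 2: W@(3,1) -> caps B=0 W=0
Move 3: B@(1,3) -> caps B=0 W=0
Move 4: W@(0,0) -> caps B=0 W=0
Move 5: B@(1,2) -> caps B=0 W=0
Move 6: W@(0,3) -> caps B=0 W=0
Move 7: B@(0,2) -> caps B=1 W=0
Move 8: W@(3,3) -> caps B=1 W=0
Move 9: B@(2,1) -> caps B=1 W=0
Move 10: W@(0,1) -> caps B=1 W=0
Move 11: B@(3,2) -> caps B=1 W=0
Move 12: W@(2,2) -> caps B=1 W=1

Answer: 1 1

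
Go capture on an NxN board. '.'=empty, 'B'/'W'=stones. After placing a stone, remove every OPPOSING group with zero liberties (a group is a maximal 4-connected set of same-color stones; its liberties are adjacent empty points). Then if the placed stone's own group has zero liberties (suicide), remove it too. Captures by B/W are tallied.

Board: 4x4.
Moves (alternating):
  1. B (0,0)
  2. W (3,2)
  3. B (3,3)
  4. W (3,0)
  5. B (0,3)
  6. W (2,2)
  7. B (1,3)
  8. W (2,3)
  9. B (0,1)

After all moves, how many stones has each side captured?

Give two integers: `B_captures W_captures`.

Answer: 0 1

Derivation:
Move 1: B@(0,0) -> caps B=0 W=0
Move 2: W@(3,2) -> caps B=0 W=0
Move 3: B@(3,3) -> caps B=0 W=0
Move 4: W@(3,0) -> caps B=0 W=0
Move 5: B@(0,3) -> caps B=0 W=0
Move 6: W@(2,2) -> caps B=0 W=0
Move 7: B@(1,3) -> caps B=0 W=0
Move 8: W@(2,3) -> caps B=0 W=1
Move 9: B@(0,1) -> caps B=0 W=1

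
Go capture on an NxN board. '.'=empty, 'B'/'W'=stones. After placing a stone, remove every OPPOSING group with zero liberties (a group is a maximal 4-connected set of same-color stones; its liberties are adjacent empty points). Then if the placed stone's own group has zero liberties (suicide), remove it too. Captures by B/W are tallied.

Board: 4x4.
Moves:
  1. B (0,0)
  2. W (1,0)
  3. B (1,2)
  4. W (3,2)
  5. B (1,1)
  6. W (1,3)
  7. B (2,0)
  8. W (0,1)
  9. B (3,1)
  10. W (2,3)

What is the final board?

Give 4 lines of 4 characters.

Answer: BW..
.BBW
B..W
.BW.

Derivation:
Move 1: B@(0,0) -> caps B=0 W=0
Move 2: W@(1,0) -> caps B=0 W=0
Move 3: B@(1,2) -> caps B=0 W=0
Move 4: W@(3,2) -> caps B=0 W=0
Move 5: B@(1,1) -> caps B=0 W=0
Move 6: W@(1,3) -> caps B=0 W=0
Move 7: B@(2,0) -> caps B=1 W=0
Move 8: W@(0,1) -> caps B=1 W=0
Move 9: B@(3,1) -> caps B=1 W=0
Move 10: W@(2,3) -> caps B=1 W=0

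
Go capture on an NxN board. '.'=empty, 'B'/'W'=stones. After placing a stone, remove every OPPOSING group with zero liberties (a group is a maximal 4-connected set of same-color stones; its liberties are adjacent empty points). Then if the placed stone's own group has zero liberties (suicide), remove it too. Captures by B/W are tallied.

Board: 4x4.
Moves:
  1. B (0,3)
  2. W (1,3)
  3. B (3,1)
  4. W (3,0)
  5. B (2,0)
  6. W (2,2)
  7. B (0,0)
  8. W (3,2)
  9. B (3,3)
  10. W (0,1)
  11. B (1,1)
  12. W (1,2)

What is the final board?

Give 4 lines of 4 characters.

Move 1: B@(0,3) -> caps B=0 W=0
Move 2: W@(1,3) -> caps B=0 W=0
Move 3: B@(3,1) -> caps B=0 W=0
Move 4: W@(3,0) -> caps B=0 W=0
Move 5: B@(2,0) -> caps B=1 W=0
Move 6: W@(2,2) -> caps B=1 W=0
Move 7: B@(0,0) -> caps B=1 W=0
Move 8: W@(3,2) -> caps B=1 W=0
Move 9: B@(3,3) -> caps B=1 W=0
Move 10: W@(0,1) -> caps B=1 W=0
Move 11: B@(1,1) -> caps B=1 W=0
Move 12: W@(1,2) -> caps B=1 W=0

Answer: BW.B
.BWW
B.W.
.BWB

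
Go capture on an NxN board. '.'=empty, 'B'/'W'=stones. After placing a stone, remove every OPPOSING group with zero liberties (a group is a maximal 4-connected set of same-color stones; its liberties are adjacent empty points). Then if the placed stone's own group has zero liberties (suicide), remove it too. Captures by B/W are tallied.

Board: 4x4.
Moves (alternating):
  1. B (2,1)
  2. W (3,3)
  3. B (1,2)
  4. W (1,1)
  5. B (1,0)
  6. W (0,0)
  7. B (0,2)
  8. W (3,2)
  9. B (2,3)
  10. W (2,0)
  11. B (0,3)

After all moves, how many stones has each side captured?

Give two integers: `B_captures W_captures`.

Move 1: B@(2,1) -> caps B=0 W=0
Move 2: W@(3,3) -> caps B=0 W=0
Move 3: B@(1,2) -> caps B=0 W=0
Move 4: W@(1,1) -> caps B=0 W=0
Move 5: B@(1,0) -> caps B=0 W=0
Move 6: W@(0,0) -> caps B=0 W=0
Move 7: B@(0,2) -> caps B=0 W=0
Move 8: W@(3,2) -> caps B=0 W=0
Move 9: B@(2,3) -> caps B=0 W=0
Move 10: W@(2,0) -> caps B=0 W=1
Move 11: B@(0,3) -> caps B=0 W=1

Answer: 0 1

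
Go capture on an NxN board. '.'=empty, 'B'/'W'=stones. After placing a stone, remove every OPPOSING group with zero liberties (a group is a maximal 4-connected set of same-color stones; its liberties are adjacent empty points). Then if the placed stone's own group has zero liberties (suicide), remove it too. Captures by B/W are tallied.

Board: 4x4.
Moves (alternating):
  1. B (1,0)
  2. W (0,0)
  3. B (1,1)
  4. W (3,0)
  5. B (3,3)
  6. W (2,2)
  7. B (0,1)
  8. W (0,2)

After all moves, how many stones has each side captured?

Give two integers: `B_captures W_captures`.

Move 1: B@(1,0) -> caps B=0 W=0
Move 2: W@(0,0) -> caps B=0 W=0
Move 3: B@(1,1) -> caps B=0 W=0
Move 4: W@(3,0) -> caps B=0 W=0
Move 5: B@(3,3) -> caps B=0 W=0
Move 6: W@(2,2) -> caps B=0 W=0
Move 7: B@(0,1) -> caps B=1 W=0
Move 8: W@(0,2) -> caps B=1 W=0

Answer: 1 0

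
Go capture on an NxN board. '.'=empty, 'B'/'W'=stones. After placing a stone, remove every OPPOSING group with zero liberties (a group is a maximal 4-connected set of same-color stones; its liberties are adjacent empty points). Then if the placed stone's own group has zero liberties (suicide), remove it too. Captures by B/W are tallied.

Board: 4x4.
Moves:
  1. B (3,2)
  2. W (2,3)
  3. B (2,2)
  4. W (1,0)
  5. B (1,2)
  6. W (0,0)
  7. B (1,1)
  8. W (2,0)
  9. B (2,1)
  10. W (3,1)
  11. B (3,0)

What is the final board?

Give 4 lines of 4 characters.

Answer: W...
WBB.
WBBW
B.B.

Derivation:
Move 1: B@(3,2) -> caps B=0 W=0
Move 2: W@(2,3) -> caps B=0 W=0
Move 3: B@(2,2) -> caps B=0 W=0
Move 4: W@(1,0) -> caps B=0 W=0
Move 5: B@(1,2) -> caps B=0 W=0
Move 6: W@(0,0) -> caps B=0 W=0
Move 7: B@(1,1) -> caps B=0 W=0
Move 8: W@(2,0) -> caps B=0 W=0
Move 9: B@(2,1) -> caps B=0 W=0
Move 10: W@(3,1) -> caps B=0 W=0
Move 11: B@(3,0) -> caps B=1 W=0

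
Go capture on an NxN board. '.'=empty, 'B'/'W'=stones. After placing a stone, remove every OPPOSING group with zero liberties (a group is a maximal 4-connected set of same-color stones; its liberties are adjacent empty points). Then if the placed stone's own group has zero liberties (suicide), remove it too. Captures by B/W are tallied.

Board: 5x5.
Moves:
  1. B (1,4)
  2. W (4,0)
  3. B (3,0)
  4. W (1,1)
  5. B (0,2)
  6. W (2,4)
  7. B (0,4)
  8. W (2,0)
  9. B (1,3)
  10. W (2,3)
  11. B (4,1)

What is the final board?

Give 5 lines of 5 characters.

Answer: ..B.B
.W.BB
W..WW
B....
.B...

Derivation:
Move 1: B@(1,4) -> caps B=0 W=0
Move 2: W@(4,0) -> caps B=0 W=0
Move 3: B@(3,0) -> caps B=0 W=0
Move 4: W@(1,1) -> caps B=0 W=0
Move 5: B@(0,2) -> caps B=0 W=0
Move 6: W@(2,4) -> caps B=0 W=0
Move 7: B@(0,4) -> caps B=0 W=0
Move 8: W@(2,0) -> caps B=0 W=0
Move 9: B@(1,3) -> caps B=0 W=0
Move 10: W@(2,3) -> caps B=0 W=0
Move 11: B@(4,1) -> caps B=1 W=0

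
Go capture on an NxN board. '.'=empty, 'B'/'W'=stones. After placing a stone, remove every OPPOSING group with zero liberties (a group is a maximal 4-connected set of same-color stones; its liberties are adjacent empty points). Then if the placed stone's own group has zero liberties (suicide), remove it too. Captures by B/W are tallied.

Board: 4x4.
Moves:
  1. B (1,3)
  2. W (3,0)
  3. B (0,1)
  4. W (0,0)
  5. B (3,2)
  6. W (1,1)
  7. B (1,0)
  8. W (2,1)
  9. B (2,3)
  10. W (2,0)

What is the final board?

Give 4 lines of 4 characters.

Answer: .B..
BW.B
WW.B
W.B.

Derivation:
Move 1: B@(1,3) -> caps B=0 W=0
Move 2: W@(3,0) -> caps B=0 W=0
Move 3: B@(0,1) -> caps B=0 W=0
Move 4: W@(0,0) -> caps B=0 W=0
Move 5: B@(3,2) -> caps B=0 W=0
Move 6: W@(1,1) -> caps B=0 W=0
Move 7: B@(1,0) -> caps B=1 W=0
Move 8: W@(2,1) -> caps B=1 W=0
Move 9: B@(2,3) -> caps B=1 W=0
Move 10: W@(2,0) -> caps B=1 W=0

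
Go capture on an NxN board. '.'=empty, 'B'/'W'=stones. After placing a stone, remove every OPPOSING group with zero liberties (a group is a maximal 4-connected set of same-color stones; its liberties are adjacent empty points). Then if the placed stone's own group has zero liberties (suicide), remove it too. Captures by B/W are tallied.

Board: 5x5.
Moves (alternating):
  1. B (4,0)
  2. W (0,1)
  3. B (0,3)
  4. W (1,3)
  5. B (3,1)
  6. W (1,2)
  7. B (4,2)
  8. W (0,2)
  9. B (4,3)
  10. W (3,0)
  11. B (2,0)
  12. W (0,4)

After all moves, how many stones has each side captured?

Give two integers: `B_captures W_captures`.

Move 1: B@(4,0) -> caps B=0 W=0
Move 2: W@(0,1) -> caps B=0 W=0
Move 3: B@(0,3) -> caps B=0 W=0
Move 4: W@(1,3) -> caps B=0 W=0
Move 5: B@(3,1) -> caps B=0 W=0
Move 6: W@(1,2) -> caps B=0 W=0
Move 7: B@(4,2) -> caps B=0 W=0
Move 8: W@(0,2) -> caps B=0 W=0
Move 9: B@(4,3) -> caps B=0 W=0
Move 10: W@(3,0) -> caps B=0 W=0
Move 11: B@(2,0) -> caps B=1 W=0
Move 12: W@(0,4) -> caps B=1 W=1

Answer: 1 1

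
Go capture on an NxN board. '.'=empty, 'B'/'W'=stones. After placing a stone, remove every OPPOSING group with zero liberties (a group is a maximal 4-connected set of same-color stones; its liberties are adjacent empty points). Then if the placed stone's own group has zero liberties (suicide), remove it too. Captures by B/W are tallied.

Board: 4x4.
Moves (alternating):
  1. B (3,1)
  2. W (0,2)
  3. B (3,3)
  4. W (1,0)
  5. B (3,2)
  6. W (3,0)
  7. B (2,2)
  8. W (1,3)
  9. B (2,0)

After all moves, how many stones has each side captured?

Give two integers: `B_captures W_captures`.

Move 1: B@(3,1) -> caps B=0 W=0
Move 2: W@(0,2) -> caps B=0 W=0
Move 3: B@(3,3) -> caps B=0 W=0
Move 4: W@(1,0) -> caps B=0 W=0
Move 5: B@(3,2) -> caps B=0 W=0
Move 6: W@(3,0) -> caps B=0 W=0
Move 7: B@(2,2) -> caps B=0 W=0
Move 8: W@(1,3) -> caps B=0 W=0
Move 9: B@(2,0) -> caps B=1 W=0

Answer: 1 0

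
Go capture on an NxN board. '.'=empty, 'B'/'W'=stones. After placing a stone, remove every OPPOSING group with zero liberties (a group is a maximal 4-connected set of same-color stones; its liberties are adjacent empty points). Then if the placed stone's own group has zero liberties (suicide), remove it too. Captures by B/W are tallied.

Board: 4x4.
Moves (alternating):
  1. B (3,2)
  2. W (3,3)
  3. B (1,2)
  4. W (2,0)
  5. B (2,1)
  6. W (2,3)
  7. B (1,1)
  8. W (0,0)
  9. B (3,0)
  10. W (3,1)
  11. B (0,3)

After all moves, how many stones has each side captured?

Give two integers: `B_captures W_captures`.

Move 1: B@(3,2) -> caps B=0 W=0
Move 2: W@(3,3) -> caps B=0 W=0
Move 3: B@(1,2) -> caps B=0 W=0
Move 4: W@(2,0) -> caps B=0 W=0
Move 5: B@(2,1) -> caps B=0 W=0
Move 6: W@(2,3) -> caps B=0 W=0
Move 7: B@(1,1) -> caps B=0 W=0
Move 8: W@(0,0) -> caps B=0 W=0
Move 9: B@(3,0) -> caps B=0 W=0
Move 10: W@(3,1) -> caps B=0 W=1
Move 11: B@(0,3) -> caps B=0 W=1

Answer: 0 1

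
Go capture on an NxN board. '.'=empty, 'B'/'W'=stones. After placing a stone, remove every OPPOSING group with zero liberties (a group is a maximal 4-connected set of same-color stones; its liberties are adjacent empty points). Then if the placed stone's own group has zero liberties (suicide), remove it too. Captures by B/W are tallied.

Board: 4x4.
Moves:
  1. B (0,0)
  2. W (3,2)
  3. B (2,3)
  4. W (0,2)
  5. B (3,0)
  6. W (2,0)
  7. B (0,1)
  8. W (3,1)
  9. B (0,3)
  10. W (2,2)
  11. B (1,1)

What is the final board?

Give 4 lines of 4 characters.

Move 1: B@(0,0) -> caps B=0 W=0
Move 2: W@(3,2) -> caps B=0 W=0
Move 3: B@(2,3) -> caps B=0 W=0
Move 4: W@(0,2) -> caps B=0 W=0
Move 5: B@(3,0) -> caps B=0 W=0
Move 6: W@(2,0) -> caps B=0 W=0
Move 7: B@(0,1) -> caps B=0 W=0
Move 8: W@(3,1) -> caps B=0 W=1
Move 9: B@(0,3) -> caps B=0 W=1
Move 10: W@(2,2) -> caps B=0 W=1
Move 11: B@(1,1) -> caps B=0 W=1

Answer: BBWB
.B..
W.WB
.WW.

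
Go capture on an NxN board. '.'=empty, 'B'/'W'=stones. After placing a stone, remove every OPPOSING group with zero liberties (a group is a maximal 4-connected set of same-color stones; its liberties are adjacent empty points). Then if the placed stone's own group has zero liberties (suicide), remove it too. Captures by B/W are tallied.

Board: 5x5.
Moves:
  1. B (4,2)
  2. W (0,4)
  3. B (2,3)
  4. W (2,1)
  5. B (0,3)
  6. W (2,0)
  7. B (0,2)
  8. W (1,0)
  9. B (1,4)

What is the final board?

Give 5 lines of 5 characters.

Move 1: B@(4,2) -> caps B=0 W=0
Move 2: W@(0,4) -> caps B=0 W=0
Move 3: B@(2,3) -> caps B=0 W=0
Move 4: W@(2,1) -> caps B=0 W=0
Move 5: B@(0,3) -> caps B=0 W=0
Move 6: W@(2,0) -> caps B=0 W=0
Move 7: B@(0,2) -> caps B=0 W=0
Move 8: W@(1,0) -> caps B=0 W=0
Move 9: B@(1,4) -> caps B=1 W=0

Answer: ..BB.
W...B
WW.B.
.....
..B..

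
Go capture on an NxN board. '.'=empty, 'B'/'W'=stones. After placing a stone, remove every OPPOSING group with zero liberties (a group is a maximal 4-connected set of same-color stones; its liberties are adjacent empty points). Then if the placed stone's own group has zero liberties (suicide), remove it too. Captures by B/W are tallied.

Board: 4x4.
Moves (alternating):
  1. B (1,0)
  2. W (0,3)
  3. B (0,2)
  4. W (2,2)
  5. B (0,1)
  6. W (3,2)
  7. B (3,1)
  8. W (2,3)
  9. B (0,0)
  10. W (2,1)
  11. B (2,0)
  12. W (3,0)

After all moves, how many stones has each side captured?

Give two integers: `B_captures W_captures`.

Answer: 0 1

Derivation:
Move 1: B@(1,0) -> caps B=0 W=0
Move 2: W@(0,3) -> caps B=0 W=0
Move 3: B@(0,2) -> caps B=0 W=0
Move 4: W@(2,2) -> caps B=0 W=0
Move 5: B@(0,1) -> caps B=0 W=0
Move 6: W@(3,2) -> caps B=0 W=0
Move 7: B@(3,1) -> caps B=0 W=0
Move 8: W@(2,3) -> caps B=0 W=0
Move 9: B@(0,0) -> caps B=0 W=0
Move 10: W@(2,1) -> caps B=0 W=0
Move 11: B@(2,0) -> caps B=0 W=0
Move 12: W@(3,0) -> caps B=0 W=1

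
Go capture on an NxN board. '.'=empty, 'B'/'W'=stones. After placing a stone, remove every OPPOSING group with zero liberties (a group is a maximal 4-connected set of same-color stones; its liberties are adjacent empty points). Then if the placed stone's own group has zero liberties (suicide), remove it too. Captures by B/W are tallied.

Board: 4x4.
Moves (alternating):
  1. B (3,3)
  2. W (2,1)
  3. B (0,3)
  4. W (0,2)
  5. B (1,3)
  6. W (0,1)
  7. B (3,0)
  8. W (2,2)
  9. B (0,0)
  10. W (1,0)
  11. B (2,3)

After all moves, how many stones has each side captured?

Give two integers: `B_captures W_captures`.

Answer: 0 1

Derivation:
Move 1: B@(3,3) -> caps B=0 W=0
Move 2: W@(2,1) -> caps B=0 W=0
Move 3: B@(0,3) -> caps B=0 W=0
Move 4: W@(0,2) -> caps B=0 W=0
Move 5: B@(1,3) -> caps B=0 W=0
Move 6: W@(0,1) -> caps B=0 W=0
Move 7: B@(3,0) -> caps B=0 W=0
Move 8: W@(2,2) -> caps B=0 W=0
Move 9: B@(0,0) -> caps B=0 W=0
Move 10: W@(1,0) -> caps B=0 W=1
Move 11: B@(2,3) -> caps B=0 W=1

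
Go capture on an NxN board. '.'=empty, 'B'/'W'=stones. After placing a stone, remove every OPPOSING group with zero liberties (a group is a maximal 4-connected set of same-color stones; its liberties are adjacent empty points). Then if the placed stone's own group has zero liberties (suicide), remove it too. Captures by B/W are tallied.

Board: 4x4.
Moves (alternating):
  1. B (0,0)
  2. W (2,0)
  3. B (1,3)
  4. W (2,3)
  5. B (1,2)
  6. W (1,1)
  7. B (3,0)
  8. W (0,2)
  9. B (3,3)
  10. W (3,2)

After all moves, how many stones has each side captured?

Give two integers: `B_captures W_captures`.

Answer: 0 1

Derivation:
Move 1: B@(0,0) -> caps B=0 W=0
Move 2: W@(2,0) -> caps B=0 W=0
Move 3: B@(1,3) -> caps B=0 W=0
Move 4: W@(2,3) -> caps B=0 W=0
Move 5: B@(1,2) -> caps B=0 W=0
Move 6: W@(1,1) -> caps B=0 W=0
Move 7: B@(3,0) -> caps B=0 W=0
Move 8: W@(0,2) -> caps B=0 W=0
Move 9: B@(3,3) -> caps B=0 W=0
Move 10: W@(3,2) -> caps B=0 W=1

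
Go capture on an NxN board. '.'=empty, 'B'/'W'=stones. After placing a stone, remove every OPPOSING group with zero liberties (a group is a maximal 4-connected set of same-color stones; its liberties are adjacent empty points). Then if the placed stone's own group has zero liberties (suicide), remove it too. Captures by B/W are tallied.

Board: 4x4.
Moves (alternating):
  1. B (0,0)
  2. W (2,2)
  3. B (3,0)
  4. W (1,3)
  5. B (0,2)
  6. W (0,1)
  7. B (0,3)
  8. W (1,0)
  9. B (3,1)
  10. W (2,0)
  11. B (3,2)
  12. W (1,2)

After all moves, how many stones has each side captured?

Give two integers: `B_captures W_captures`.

Move 1: B@(0,0) -> caps B=0 W=0
Move 2: W@(2,2) -> caps B=0 W=0
Move 3: B@(3,0) -> caps B=0 W=0
Move 4: W@(1,3) -> caps B=0 W=0
Move 5: B@(0,2) -> caps B=0 W=0
Move 6: W@(0,1) -> caps B=0 W=0
Move 7: B@(0,3) -> caps B=0 W=0
Move 8: W@(1,0) -> caps B=0 W=1
Move 9: B@(3,1) -> caps B=0 W=1
Move 10: W@(2,0) -> caps B=0 W=1
Move 11: B@(3,2) -> caps B=0 W=1
Move 12: W@(1,2) -> caps B=0 W=3

Answer: 0 3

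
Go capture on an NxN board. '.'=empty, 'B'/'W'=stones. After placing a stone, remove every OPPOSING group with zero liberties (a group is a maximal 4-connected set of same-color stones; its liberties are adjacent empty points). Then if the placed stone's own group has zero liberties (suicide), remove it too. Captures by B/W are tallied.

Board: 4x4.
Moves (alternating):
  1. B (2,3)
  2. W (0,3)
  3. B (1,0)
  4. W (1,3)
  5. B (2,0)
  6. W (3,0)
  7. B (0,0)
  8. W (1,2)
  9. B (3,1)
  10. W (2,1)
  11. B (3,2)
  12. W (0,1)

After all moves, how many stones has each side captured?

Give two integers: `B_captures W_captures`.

Answer: 1 0

Derivation:
Move 1: B@(2,3) -> caps B=0 W=0
Move 2: W@(0,3) -> caps B=0 W=0
Move 3: B@(1,0) -> caps B=0 W=0
Move 4: W@(1,3) -> caps B=0 W=0
Move 5: B@(2,0) -> caps B=0 W=0
Move 6: W@(3,0) -> caps B=0 W=0
Move 7: B@(0,0) -> caps B=0 W=0
Move 8: W@(1,2) -> caps B=0 W=0
Move 9: B@(3,1) -> caps B=1 W=0
Move 10: W@(2,1) -> caps B=1 W=0
Move 11: B@(3,2) -> caps B=1 W=0
Move 12: W@(0,1) -> caps B=1 W=0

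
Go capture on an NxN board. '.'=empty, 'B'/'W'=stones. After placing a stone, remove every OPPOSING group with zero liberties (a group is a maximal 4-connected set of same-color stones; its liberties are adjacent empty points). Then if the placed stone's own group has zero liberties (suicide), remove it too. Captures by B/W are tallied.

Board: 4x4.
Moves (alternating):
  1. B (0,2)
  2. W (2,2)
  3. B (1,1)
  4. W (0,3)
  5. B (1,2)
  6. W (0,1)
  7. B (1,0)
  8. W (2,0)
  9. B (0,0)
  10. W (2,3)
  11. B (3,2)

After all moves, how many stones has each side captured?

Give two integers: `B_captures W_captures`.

Answer: 1 0

Derivation:
Move 1: B@(0,2) -> caps B=0 W=0
Move 2: W@(2,2) -> caps B=0 W=0
Move 3: B@(1,1) -> caps B=0 W=0
Move 4: W@(0,3) -> caps B=0 W=0
Move 5: B@(1,2) -> caps B=0 W=0
Move 6: W@(0,1) -> caps B=0 W=0
Move 7: B@(1,0) -> caps B=0 W=0
Move 8: W@(2,0) -> caps B=0 W=0
Move 9: B@(0,0) -> caps B=1 W=0
Move 10: W@(2,3) -> caps B=1 W=0
Move 11: B@(3,2) -> caps B=1 W=0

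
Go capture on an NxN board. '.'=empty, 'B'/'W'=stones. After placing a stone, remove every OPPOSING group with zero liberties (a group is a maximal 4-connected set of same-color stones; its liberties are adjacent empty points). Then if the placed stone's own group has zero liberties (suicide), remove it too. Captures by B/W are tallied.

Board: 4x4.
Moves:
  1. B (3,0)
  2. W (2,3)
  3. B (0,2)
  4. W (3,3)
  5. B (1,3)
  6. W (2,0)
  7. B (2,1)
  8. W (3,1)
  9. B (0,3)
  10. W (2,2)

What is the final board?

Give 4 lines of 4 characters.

Answer: ..BB
...B
WBWW
.W.W

Derivation:
Move 1: B@(3,0) -> caps B=0 W=0
Move 2: W@(2,3) -> caps B=0 W=0
Move 3: B@(0,2) -> caps B=0 W=0
Move 4: W@(3,3) -> caps B=0 W=0
Move 5: B@(1,3) -> caps B=0 W=0
Move 6: W@(2,0) -> caps B=0 W=0
Move 7: B@(2,1) -> caps B=0 W=0
Move 8: W@(3,1) -> caps B=0 W=1
Move 9: B@(0,3) -> caps B=0 W=1
Move 10: W@(2,2) -> caps B=0 W=1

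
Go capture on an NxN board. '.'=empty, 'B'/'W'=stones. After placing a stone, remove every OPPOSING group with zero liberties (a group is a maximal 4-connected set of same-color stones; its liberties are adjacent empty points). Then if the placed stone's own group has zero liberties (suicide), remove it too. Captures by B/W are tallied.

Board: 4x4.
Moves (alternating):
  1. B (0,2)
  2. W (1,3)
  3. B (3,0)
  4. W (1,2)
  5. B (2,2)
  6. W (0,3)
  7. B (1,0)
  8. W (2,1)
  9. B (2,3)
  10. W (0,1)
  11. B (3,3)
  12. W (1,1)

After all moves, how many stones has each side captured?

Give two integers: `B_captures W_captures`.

Move 1: B@(0,2) -> caps B=0 W=0
Move 2: W@(1,3) -> caps B=0 W=0
Move 3: B@(3,0) -> caps B=0 W=0
Move 4: W@(1,2) -> caps B=0 W=0
Move 5: B@(2,2) -> caps B=0 W=0
Move 6: W@(0,3) -> caps B=0 W=0
Move 7: B@(1,0) -> caps B=0 W=0
Move 8: W@(2,1) -> caps B=0 W=0
Move 9: B@(2,3) -> caps B=0 W=0
Move 10: W@(0,1) -> caps B=0 W=1
Move 11: B@(3,3) -> caps B=0 W=1
Move 12: W@(1,1) -> caps B=0 W=1

Answer: 0 1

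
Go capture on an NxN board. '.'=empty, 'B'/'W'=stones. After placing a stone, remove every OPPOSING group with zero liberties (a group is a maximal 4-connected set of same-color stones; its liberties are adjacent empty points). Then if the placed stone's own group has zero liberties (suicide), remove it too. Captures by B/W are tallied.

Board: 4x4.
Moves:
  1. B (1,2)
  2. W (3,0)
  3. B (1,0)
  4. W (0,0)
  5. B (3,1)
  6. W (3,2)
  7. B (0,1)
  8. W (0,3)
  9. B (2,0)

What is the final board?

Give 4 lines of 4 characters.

Move 1: B@(1,2) -> caps B=0 W=0
Move 2: W@(3,0) -> caps B=0 W=0
Move 3: B@(1,0) -> caps B=0 W=0
Move 4: W@(0,0) -> caps B=0 W=0
Move 5: B@(3,1) -> caps B=0 W=0
Move 6: W@(3,2) -> caps B=0 W=0
Move 7: B@(0,1) -> caps B=1 W=0
Move 8: W@(0,3) -> caps B=1 W=0
Move 9: B@(2,0) -> caps B=2 W=0

Answer: .B.W
B.B.
B...
.BW.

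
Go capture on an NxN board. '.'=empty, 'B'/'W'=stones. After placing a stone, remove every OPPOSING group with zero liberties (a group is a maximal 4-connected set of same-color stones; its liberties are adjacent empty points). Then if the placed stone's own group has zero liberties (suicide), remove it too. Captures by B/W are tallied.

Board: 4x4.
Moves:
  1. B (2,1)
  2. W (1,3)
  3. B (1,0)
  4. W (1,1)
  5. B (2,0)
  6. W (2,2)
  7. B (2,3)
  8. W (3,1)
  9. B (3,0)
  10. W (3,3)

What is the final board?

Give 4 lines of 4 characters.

Move 1: B@(2,1) -> caps B=0 W=0
Move 2: W@(1,3) -> caps B=0 W=0
Move 3: B@(1,0) -> caps B=0 W=0
Move 4: W@(1,1) -> caps B=0 W=0
Move 5: B@(2,0) -> caps B=0 W=0
Move 6: W@(2,2) -> caps B=0 W=0
Move 7: B@(2,3) -> caps B=0 W=0
Move 8: W@(3,1) -> caps B=0 W=0
Move 9: B@(3,0) -> caps B=0 W=0
Move 10: W@(3,3) -> caps B=0 W=1

Answer: ....
BW.W
BBW.
BW.W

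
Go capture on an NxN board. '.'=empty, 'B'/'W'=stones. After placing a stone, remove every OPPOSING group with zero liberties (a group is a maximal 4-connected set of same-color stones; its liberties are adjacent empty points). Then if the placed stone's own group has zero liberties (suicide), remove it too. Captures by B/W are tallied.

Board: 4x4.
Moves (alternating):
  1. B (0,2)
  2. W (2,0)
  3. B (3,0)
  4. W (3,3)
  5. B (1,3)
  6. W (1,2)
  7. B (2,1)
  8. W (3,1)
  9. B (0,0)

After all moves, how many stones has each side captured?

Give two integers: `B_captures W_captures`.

Answer: 0 1

Derivation:
Move 1: B@(0,2) -> caps B=0 W=0
Move 2: W@(2,0) -> caps B=0 W=0
Move 3: B@(3,0) -> caps B=0 W=0
Move 4: W@(3,3) -> caps B=0 W=0
Move 5: B@(1,3) -> caps B=0 W=0
Move 6: W@(1,2) -> caps B=0 W=0
Move 7: B@(2,1) -> caps B=0 W=0
Move 8: W@(3,1) -> caps B=0 W=1
Move 9: B@(0,0) -> caps B=0 W=1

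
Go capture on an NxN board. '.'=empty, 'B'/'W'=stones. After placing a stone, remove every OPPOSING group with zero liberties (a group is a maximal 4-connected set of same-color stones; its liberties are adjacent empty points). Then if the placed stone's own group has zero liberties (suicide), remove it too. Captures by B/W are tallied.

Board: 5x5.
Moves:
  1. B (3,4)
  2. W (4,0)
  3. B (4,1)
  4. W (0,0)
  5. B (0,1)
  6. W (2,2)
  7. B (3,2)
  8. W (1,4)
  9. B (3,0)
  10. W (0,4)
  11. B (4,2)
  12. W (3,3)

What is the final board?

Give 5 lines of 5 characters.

Answer: WB..W
....W
..W..
B.BWB
.BB..

Derivation:
Move 1: B@(3,4) -> caps B=0 W=0
Move 2: W@(4,0) -> caps B=0 W=0
Move 3: B@(4,1) -> caps B=0 W=0
Move 4: W@(0,0) -> caps B=0 W=0
Move 5: B@(0,1) -> caps B=0 W=0
Move 6: W@(2,2) -> caps B=0 W=0
Move 7: B@(3,2) -> caps B=0 W=0
Move 8: W@(1,4) -> caps B=0 W=0
Move 9: B@(3,0) -> caps B=1 W=0
Move 10: W@(0,4) -> caps B=1 W=0
Move 11: B@(4,2) -> caps B=1 W=0
Move 12: W@(3,3) -> caps B=1 W=0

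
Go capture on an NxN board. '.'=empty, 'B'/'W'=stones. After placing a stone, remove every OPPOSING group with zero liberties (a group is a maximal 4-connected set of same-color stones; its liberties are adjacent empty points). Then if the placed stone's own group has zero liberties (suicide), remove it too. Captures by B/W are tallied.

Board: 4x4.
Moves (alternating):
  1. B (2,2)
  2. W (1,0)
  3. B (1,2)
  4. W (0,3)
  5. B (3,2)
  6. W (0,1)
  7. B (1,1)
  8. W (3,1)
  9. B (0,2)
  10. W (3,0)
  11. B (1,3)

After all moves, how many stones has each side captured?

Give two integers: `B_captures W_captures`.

Answer: 1 0

Derivation:
Move 1: B@(2,2) -> caps B=0 W=0
Move 2: W@(1,0) -> caps B=0 W=0
Move 3: B@(1,2) -> caps B=0 W=0
Move 4: W@(0,3) -> caps B=0 W=0
Move 5: B@(3,2) -> caps B=0 W=0
Move 6: W@(0,1) -> caps B=0 W=0
Move 7: B@(1,1) -> caps B=0 W=0
Move 8: W@(3,1) -> caps B=0 W=0
Move 9: B@(0,2) -> caps B=0 W=0
Move 10: W@(3,0) -> caps B=0 W=0
Move 11: B@(1,3) -> caps B=1 W=0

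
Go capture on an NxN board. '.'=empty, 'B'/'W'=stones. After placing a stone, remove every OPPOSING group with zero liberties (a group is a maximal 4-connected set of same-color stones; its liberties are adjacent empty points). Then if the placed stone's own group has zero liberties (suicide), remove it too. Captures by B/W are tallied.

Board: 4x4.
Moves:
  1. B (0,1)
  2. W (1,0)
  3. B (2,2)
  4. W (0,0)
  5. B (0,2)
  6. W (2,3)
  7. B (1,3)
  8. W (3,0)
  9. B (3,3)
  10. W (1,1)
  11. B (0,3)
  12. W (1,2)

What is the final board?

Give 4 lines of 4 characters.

Answer: WBBB
WWWB
..B.
W..B

Derivation:
Move 1: B@(0,1) -> caps B=0 W=0
Move 2: W@(1,0) -> caps B=0 W=0
Move 3: B@(2,2) -> caps B=0 W=0
Move 4: W@(0,0) -> caps B=0 W=0
Move 5: B@(0,2) -> caps B=0 W=0
Move 6: W@(2,3) -> caps B=0 W=0
Move 7: B@(1,3) -> caps B=0 W=0
Move 8: W@(3,0) -> caps B=0 W=0
Move 9: B@(3,3) -> caps B=1 W=0
Move 10: W@(1,1) -> caps B=1 W=0
Move 11: B@(0,3) -> caps B=1 W=0
Move 12: W@(1,2) -> caps B=1 W=0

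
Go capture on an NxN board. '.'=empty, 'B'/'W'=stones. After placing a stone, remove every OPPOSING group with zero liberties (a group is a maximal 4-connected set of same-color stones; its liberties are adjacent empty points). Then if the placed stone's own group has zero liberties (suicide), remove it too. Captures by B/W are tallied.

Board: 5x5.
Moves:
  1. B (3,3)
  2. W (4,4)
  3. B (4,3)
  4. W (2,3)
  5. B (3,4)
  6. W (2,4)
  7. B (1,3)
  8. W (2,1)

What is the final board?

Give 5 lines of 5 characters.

Move 1: B@(3,3) -> caps B=0 W=0
Move 2: W@(4,4) -> caps B=0 W=0
Move 3: B@(4,3) -> caps B=0 W=0
Move 4: W@(2,3) -> caps B=0 W=0
Move 5: B@(3,4) -> caps B=1 W=0
Move 6: W@(2,4) -> caps B=1 W=0
Move 7: B@(1,3) -> caps B=1 W=0
Move 8: W@(2,1) -> caps B=1 W=0

Answer: .....
...B.
.W.WW
...BB
...B.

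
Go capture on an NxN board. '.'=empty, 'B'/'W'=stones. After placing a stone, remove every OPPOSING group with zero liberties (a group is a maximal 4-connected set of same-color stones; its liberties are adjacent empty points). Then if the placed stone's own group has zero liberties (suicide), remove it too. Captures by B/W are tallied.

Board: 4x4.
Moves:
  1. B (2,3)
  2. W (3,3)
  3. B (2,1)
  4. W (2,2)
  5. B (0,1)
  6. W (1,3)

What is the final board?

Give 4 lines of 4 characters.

Move 1: B@(2,3) -> caps B=0 W=0
Move 2: W@(3,3) -> caps B=0 W=0
Move 3: B@(2,1) -> caps B=0 W=0
Move 4: W@(2,2) -> caps B=0 W=0
Move 5: B@(0,1) -> caps B=0 W=0
Move 6: W@(1,3) -> caps B=0 W=1

Answer: .B..
...W
.BW.
...W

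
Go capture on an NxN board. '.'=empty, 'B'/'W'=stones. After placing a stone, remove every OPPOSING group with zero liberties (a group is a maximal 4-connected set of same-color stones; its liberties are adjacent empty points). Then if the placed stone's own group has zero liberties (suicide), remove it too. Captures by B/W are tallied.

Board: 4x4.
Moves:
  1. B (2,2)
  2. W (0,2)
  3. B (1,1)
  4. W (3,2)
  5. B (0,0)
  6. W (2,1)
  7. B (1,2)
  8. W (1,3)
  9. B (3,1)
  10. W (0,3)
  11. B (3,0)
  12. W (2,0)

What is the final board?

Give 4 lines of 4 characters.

Answer: B.WW
.BBW
WWB.
..W.

Derivation:
Move 1: B@(2,2) -> caps B=0 W=0
Move 2: W@(0,2) -> caps B=0 W=0
Move 3: B@(1,1) -> caps B=0 W=0
Move 4: W@(3,2) -> caps B=0 W=0
Move 5: B@(0,0) -> caps B=0 W=0
Move 6: W@(2,1) -> caps B=0 W=0
Move 7: B@(1,2) -> caps B=0 W=0
Move 8: W@(1,3) -> caps B=0 W=0
Move 9: B@(3,1) -> caps B=0 W=0
Move 10: W@(0,3) -> caps B=0 W=0
Move 11: B@(3,0) -> caps B=0 W=0
Move 12: W@(2,0) -> caps B=0 W=2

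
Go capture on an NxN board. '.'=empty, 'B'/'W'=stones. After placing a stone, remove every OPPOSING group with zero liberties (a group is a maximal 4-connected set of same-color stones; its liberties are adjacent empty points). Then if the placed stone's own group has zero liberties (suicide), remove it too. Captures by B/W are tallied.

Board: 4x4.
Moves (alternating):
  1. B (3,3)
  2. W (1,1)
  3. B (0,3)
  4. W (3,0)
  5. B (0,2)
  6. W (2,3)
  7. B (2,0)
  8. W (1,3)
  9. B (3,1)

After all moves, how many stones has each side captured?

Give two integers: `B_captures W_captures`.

Move 1: B@(3,3) -> caps B=0 W=0
Move 2: W@(1,1) -> caps B=0 W=0
Move 3: B@(0,3) -> caps B=0 W=0
Move 4: W@(3,0) -> caps B=0 W=0
Move 5: B@(0,2) -> caps B=0 W=0
Move 6: W@(2,3) -> caps B=0 W=0
Move 7: B@(2,0) -> caps B=0 W=0
Move 8: W@(1,3) -> caps B=0 W=0
Move 9: B@(3,1) -> caps B=1 W=0

Answer: 1 0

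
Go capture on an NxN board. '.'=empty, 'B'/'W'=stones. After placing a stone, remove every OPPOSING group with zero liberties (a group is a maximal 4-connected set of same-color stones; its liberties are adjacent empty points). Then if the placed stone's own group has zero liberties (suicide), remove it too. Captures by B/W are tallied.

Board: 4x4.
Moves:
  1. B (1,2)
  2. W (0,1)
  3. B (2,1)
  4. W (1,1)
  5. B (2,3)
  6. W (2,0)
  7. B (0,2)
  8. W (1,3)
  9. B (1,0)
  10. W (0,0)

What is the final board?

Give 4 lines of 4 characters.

Answer: WWB.
.WBW
WB.B
....

Derivation:
Move 1: B@(1,2) -> caps B=0 W=0
Move 2: W@(0,1) -> caps B=0 W=0
Move 3: B@(2,1) -> caps B=0 W=0
Move 4: W@(1,1) -> caps B=0 W=0
Move 5: B@(2,3) -> caps B=0 W=0
Move 6: W@(2,0) -> caps B=0 W=0
Move 7: B@(0,2) -> caps B=0 W=0
Move 8: W@(1,3) -> caps B=0 W=0
Move 9: B@(1,0) -> caps B=0 W=0
Move 10: W@(0,0) -> caps B=0 W=1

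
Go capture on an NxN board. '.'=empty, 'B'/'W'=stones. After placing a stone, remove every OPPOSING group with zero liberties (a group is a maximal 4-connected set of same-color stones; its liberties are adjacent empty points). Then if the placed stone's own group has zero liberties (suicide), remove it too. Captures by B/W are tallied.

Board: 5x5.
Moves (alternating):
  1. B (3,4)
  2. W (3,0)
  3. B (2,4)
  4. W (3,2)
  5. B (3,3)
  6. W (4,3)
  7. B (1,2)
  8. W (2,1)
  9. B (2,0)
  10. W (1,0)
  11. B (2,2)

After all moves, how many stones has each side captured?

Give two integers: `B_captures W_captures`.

Move 1: B@(3,4) -> caps B=0 W=0
Move 2: W@(3,0) -> caps B=0 W=0
Move 3: B@(2,4) -> caps B=0 W=0
Move 4: W@(3,2) -> caps B=0 W=0
Move 5: B@(3,3) -> caps B=0 W=0
Move 6: W@(4,3) -> caps B=0 W=0
Move 7: B@(1,2) -> caps B=0 W=0
Move 8: W@(2,1) -> caps B=0 W=0
Move 9: B@(2,0) -> caps B=0 W=0
Move 10: W@(1,0) -> caps B=0 W=1
Move 11: B@(2,2) -> caps B=0 W=1

Answer: 0 1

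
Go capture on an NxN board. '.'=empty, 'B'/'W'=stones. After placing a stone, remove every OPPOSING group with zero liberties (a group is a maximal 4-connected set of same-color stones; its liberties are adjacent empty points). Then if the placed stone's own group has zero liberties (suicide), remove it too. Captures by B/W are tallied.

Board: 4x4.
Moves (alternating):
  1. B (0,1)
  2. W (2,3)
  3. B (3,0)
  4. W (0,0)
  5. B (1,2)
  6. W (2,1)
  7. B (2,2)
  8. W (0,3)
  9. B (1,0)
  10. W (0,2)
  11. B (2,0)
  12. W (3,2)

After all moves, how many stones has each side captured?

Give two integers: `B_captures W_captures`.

Answer: 1 0

Derivation:
Move 1: B@(0,1) -> caps B=0 W=0
Move 2: W@(2,3) -> caps B=0 W=0
Move 3: B@(3,0) -> caps B=0 W=0
Move 4: W@(0,0) -> caps B=0 W=0
Move 5: B@(1,2) -> caps B=0 W=0
Move 6: W@(2,1) -> caps B=0 W=0
Move 7: B@(2,2) -> caps B=0 W=0
Move 8: W@(0,3) -> caps B=0 W=0
Move 9: B@(1,0) -> caps B=1 W=0
Move 10: W@(0,2) -> caps B=1 W=0
Move 11: B@(2,0) -> caps B=1 W=0
Move 12: W@(3,2) -> caps B=1 W=0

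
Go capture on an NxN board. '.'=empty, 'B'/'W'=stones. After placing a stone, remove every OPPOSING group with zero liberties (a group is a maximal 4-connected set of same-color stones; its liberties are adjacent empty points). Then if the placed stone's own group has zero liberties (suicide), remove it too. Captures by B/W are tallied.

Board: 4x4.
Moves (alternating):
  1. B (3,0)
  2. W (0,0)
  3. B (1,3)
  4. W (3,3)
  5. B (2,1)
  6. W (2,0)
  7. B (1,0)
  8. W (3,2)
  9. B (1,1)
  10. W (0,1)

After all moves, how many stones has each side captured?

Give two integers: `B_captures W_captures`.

Answer: 1 0

Derivation:
Move 1: B@(3,0) -> caps B=0 W=0
Move 2: W@(0,0) -> caps B=0 W=0
Move 3: B@(1,3) -> caps B=0 W=0
Move 4: W@(3,3) -> caps B=0 W=0
Move 5: B@(2,1) -> caps B=0 W=0
Move 6: W@(2,0) -> caps B=0 W=0
Move 7: B@(1,0) -> caps B=1 W=0
Move 8: W@(3,2) -> caps B=1 W=0
Move 9: B@(1,1) -> caps B=1 W=0
Move 10: W@(0,1) -> caps B=1 W=0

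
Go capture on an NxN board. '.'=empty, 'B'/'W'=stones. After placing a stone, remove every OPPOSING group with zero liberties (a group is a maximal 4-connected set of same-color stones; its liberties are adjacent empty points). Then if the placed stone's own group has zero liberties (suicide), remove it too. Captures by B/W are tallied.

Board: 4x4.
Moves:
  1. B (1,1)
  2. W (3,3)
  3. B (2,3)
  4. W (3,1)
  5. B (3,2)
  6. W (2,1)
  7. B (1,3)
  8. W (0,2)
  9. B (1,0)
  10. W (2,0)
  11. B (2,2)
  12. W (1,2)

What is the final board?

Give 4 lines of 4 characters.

Move 1: B@(1,1) -> caps B=0 W=0
Move 2: W@(3,3) -> caps B=0 W=0
Move 3: B@(2,3) -> caps B=0 W=0
Move 4: W@(3,1) -> caps B=0 W=0
Move 5: B@(3,2) -> caps B=1 W=0
Move 6: W@(2,1) -> caps B=1 W=0
Move 7: B@(1,3) -> caps B=1 W=0
Move 8: W@(0,2) -> caps B=1 W=0
Move 9: B@(1,0) -> caps B=1 W=0
Move 10: W@(2,0) -> caps B=1 W=0
Move 11: B@(2,2) -> caps B=1 W=0
Move 12: W@(1,2) -> caps B=1 W=0

Answer: ..W.
BBWB
WWBB
.WB.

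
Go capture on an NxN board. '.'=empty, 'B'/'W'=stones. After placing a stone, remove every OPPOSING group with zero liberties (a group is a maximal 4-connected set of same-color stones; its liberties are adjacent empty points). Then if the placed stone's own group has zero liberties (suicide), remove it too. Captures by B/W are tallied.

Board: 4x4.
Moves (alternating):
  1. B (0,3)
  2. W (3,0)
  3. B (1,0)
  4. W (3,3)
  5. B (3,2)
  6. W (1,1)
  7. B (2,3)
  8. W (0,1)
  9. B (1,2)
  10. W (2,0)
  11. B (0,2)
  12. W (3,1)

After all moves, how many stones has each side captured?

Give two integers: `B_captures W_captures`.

Answer: 1 0

Derivation:
Move 1: B@(0,3) -> caps B=0 W=0
Move 2: W@(3,0) -> caps B=0 W=0
Move 3: B@(1,0) -> caps B=0 W=0
Move 4: W@(3,3) -> caps B=0 W=0
Move 5: B@(3,2) -> caps B=0 W=0
Move 6: W@(1,1) -> caps B=0 W=0
Move 7: B@(2,3) -> caps B=1 W=0
Move 8: W@(0,1) -> caps B=1 W=0
Move 9: B@(1,2) -> caps B=1 W=0
Move 10: W@(2,0) -> caps B=1 W=0
Move 11: B@(0,2) -> caps B=1 W=0
Move 12: W@(3,1) -> caps B=1 W=0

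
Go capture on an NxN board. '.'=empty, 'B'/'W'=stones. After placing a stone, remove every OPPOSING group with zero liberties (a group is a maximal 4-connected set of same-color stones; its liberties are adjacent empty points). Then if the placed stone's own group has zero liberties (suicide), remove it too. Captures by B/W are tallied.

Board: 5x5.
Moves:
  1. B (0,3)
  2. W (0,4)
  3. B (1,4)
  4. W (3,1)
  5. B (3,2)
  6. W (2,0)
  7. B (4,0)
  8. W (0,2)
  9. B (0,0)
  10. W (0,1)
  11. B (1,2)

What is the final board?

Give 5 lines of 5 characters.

Answer: BWWB.
..B.B
W....
.WB..
B....

Derivation:
Move 1: B@(0,3) -> caps B=0 W=0
Move 2: W@(0,4) -> caps B=0 W=0
Move 3: B@(1,4) -> caps B=1 W=0
Move 4: W@(3,1) -> caps B=1 W=0
Move 5: B@(3,2) -> caps B=1 W=0
Move 6: W@(2,0) -> caps B=1 W=0
Move 7: B@(4,0) -> caps B=1 W=0
Move 8: W@(0,2) -> caps B=1 W=0
Move 9: B@(0,0) -> caps B=1 W=0
Move 10: W@(0,1) -> caps B=1 W=0
Move 11: B@(1,2) -> caps B=1 W=0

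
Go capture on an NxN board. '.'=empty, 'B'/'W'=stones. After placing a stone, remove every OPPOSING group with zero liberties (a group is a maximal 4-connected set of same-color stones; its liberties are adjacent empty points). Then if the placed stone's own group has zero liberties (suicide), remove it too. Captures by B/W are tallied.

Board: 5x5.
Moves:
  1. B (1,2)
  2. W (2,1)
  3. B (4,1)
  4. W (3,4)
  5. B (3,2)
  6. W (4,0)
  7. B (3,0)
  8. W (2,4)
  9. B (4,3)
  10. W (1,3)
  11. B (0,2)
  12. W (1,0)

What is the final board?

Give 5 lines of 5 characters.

Answer: ..B..
W.BW.
.W..W
B.B.W
.B.B.

Derivation:
Move 1: B@(1,2) -> caps B=0 W=0
Move 2: W@(2,1) -> caps B=0 W=0
Move 3: B@(4,1) -> caps B=0 W=0
Move 4: W@(3,4) -> caps B=0 W=0
Move 5: B@(3,2) -> caps B=0 W=0
Move 6: W@(4,0) -> caps B=0 W=0
Move 7: B@(3,0) -> caps B=1 W=0
Move 8: W@(2,4) -> caps B=1 W=0
Move 9: B@(4,3) -> caps B=1 W=0
Move 10: W@(1,3) -> caps B=1 W=0
Move 11: B@(0,2) -> caps B=1 W=0
Move 12: W@(1,0) -> caps B=1 W=0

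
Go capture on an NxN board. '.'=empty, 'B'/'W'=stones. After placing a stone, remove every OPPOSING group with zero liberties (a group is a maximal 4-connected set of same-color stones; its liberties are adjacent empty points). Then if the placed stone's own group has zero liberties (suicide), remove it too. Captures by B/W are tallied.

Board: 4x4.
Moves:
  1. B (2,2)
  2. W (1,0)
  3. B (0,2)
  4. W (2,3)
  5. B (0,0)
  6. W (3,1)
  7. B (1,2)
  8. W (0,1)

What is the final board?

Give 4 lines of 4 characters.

Move 1: B@(2,2) -> caps B=0 W=0
Move 2: W@(1,0) -> caps B=0 W=0
Move 3: B@(0,2) -> caps B=0 W=0
Move 4: W@(2,3) -> caps B=0 W=0
Move 5: B@(0,0) -> caps B=0 W=0
Move 6: W@(3,1) -> caps B=0 W=0
Move 7: B@(1,2) -> caps B=0 W=0
Move 8: W@(0,1) -> caps B=0 W=1

Answer: .WB.
W.B.
..BW
.W..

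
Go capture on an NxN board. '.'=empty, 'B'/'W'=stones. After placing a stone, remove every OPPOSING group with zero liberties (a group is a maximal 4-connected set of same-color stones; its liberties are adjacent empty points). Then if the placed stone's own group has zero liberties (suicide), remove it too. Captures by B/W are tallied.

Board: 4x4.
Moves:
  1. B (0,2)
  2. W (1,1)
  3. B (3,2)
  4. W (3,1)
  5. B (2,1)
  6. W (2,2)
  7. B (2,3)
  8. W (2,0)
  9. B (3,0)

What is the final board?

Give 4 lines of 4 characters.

Answer: ..B.
.W..
W.WB
.WB.

Derivation:
Move 1: B@(0,2) -> caps B=0 W=0
Move 2: W@(1,1) -> caps B=0 W=0
Move 3: B@(3,2) -> caps B=0 W=0
Move 4: W@(3,1) -> caps B=0 W=0
Move 5: B@(2,1) -> caps B=0 W=0
Move 6: W@(2,2) -> caps B=0 W=0
Move 7: B@(2,3) -> caps B=0 W=0
Move 8: W@(2,0) -> caps B=0 W=1
Move 9: B@(3,0) -> caps B=0 W=1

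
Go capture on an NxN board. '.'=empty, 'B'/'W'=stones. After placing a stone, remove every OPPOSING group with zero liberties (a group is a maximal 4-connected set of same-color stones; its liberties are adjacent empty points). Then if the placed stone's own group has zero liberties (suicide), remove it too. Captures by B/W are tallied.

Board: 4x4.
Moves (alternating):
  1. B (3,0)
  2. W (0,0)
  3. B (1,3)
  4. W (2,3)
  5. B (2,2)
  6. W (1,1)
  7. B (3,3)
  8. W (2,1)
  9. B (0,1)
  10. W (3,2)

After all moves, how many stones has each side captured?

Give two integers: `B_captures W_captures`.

Answer: 1 0

Derivation:
Move 1: B@(3,0) -> caps B=0 W=0
Move 2: W@(0,0) -> caps B=0 W=0
Move 3: B@(1,3) -> caps B=0 W=0
Move 4: W@(2,3) -> caps B=0 W=0
Move 5: B@(2,2) -> caps B=0 W=0
Move 6: W@(1,1) -> caps B=0 W=0
Move 7: B@(3,3) -> caps B=1 W=0
Move 8: W@(2,1) -> caps B=1 W=0
Move 9: B@(0,1) -> caps B=1 W=0
Move 10: W@(3,2) -> caps B=1 W=0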